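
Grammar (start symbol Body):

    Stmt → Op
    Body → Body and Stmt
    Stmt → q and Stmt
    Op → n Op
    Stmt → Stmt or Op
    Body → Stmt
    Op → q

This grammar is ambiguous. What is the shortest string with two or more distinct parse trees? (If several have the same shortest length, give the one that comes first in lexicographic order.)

length 1: no string has ≥2 trees
length 2: no string has ≥2 trees
length 3: q and q has 2 parse trees

Two derivations of q and q:
  Body ⇒ Body and Stmt ⇒ Stmt and Stmt ⇒ Op and Stmt ⇒ q and Stmt ⇒ q and Op ⇒ q and q
  Body ⇒ Stmt ⇒ q and Stmt ⇒ q and Op ⇒ q and q

q and q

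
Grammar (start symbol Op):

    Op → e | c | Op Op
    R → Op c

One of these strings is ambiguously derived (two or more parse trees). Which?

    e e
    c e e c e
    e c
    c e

e e: 1 tree
c e e c e: 14 trees
e c: 1 tree
c e: 1 tree

c e e c e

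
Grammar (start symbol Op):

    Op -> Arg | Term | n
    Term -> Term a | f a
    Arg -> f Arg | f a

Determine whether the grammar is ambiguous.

Witness: f a

Derivation 1: Op ⇒ Arg ⇒ f a
Derivation 2: Op ⇒ Term ⇒ f a

Two distinct leftmost derivations for the same string.

Ambiguous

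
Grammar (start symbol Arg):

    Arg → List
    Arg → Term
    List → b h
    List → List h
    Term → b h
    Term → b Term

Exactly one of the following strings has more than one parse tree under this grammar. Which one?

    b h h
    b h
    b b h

b h h: 1 tree
b h: 2 trees
b b h: 1 tree

b h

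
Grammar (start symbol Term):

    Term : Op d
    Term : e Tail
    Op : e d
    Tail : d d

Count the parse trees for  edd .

Parse trees for edd:
  [Term [Op e d] d]
  [Term e [Tail d d]]

2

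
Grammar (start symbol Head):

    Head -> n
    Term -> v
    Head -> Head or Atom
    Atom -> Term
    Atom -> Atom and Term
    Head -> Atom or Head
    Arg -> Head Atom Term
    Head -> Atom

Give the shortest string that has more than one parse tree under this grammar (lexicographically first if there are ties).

length 1: no string has ≥2 trees
length 3: v or v has 2 parse trees

Two derivations of v or v:
  Head ⇒ Head or Atom ⇒ Atom or Atom ⇒ Term or Atom ⇒ v or Atom ⇒ v or Term ⇒ v or v
  Head ⇒ Atom or Head ⇒ Term or Head ⇒ v or Head ⇒ v or Atom ⇒ v or Term ⇒ v or v

v or v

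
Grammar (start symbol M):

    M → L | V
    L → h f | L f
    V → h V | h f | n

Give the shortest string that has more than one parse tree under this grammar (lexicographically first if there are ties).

length 1: no string has ≥2 trees
length 2: h f has 2 parse trees

Two derivations of h f:
  M ⇒ L ⇒ h f
  M ⇒ V ⇒ h f

h f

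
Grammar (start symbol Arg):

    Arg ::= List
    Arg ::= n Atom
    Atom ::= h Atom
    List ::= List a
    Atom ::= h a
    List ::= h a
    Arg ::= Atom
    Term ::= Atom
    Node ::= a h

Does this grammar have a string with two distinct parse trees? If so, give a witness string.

Ambiguous

Witness: h a

Derivation 1: Arg ⇒ List ⇒ h a
Derivation 2: Arg ⇒ Atom ⇒ h a

Two distinct leftmost derivations for the same string.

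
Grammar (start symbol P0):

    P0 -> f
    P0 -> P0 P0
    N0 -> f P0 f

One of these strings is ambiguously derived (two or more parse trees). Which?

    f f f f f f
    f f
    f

f f f f f f

f f f f f f: 42 trees
f f: 1 tree
f: 1 tree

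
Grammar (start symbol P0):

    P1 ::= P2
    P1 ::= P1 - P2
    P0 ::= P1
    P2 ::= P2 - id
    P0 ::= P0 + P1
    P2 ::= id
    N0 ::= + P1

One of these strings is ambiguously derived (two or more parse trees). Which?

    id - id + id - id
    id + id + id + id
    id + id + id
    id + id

id - id + id - id: 4 trees
id + id + id + id: 1 tree
id + id + id: 1 tree
id + id: 1 tree

id - id + id - id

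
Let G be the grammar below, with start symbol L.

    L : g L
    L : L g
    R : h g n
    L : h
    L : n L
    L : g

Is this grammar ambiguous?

Witness: g g

Derivation 1: L ⇒ g L ⇒ g g
Derivation 2: L ⇒ L g ⇒ g g

Two distinct leftmost derivations for the same string.

Ambiguous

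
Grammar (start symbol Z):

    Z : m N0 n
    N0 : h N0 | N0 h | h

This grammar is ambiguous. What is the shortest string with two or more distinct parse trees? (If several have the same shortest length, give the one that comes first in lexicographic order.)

length 3: no string has ≥2 trees
length 4: m h h n has 2 parse trees

Two derivations of m h h n:
  Z ⇒ m N0 n ⇒ m h N0 n ⇒ m h h n
  Z ⇒ m N0 n ⇒ m N0 h n ⇒ m h h n

m h h n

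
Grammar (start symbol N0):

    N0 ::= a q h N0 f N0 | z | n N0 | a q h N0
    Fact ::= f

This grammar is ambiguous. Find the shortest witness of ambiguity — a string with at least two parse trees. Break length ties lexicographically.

a q h a q h z f z

length 1: no string has ≥2 trees
length 2: no string has ≥2 trees
length 3: no string has ≥2 trees
length 4: no string has ≥2 trees
length 5: no string has ≥2 trees
length 6: no string has ≥2 trees
length 7: no string has ≥2 trees
length 8: no string has ≥2 trees
length 9: a q h a q h z f z has 2 parse trees

Two derivations of a q h a q h z f z:
  N0 ⇒ a q h N0 f N0 ⇒ a q h a q h N0 f N0 ⇒ a q h a q h z f N0 ⇒ a q h a q h z f z
  N0 ⇒ a q h N0 ⇒ a q h a q h N0 f N0 ⇒ a q h a q h z f N0 ⇒ a q h a q h z f z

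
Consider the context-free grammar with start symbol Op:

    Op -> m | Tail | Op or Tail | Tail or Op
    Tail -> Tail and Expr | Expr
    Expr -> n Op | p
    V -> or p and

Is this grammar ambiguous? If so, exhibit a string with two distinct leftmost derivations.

Witness: p or p

Derivation 1: Op ⇒ Op or Tail ⇒ Tail or Tail ⇒ Expr or Tail ⇒ p or Tail ⇒ p or Expr ⇒ p or p
Derivation 2: Op ⇒ Tail or Op ⇒ Expr or Op ⇒ p or Op ⇒ p or Tail ⇒ p or Expr ⇒ p or p

Two distinct leftmost derivations for the same string.

Ambiguous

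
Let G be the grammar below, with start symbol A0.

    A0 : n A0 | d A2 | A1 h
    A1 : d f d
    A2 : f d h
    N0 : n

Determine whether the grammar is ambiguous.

Witness: d f d h

Derivation 1: A0 ⇒ d A2 ⇒ d f d h
Derivation 2: A0 ⇒ A1 h ⇒ d f d h

Two distinct leftmost derivations for the same string.

Ambiguous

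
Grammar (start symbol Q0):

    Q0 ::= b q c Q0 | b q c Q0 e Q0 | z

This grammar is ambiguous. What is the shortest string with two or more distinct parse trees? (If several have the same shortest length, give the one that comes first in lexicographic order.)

b q c b q c z e z

length 1: no string has ≥2 trees
length 4: no string has ≥2 trees
length 6: no string has ≥2 trees
length 7: no string has ≥2 trees
length 9: b q c b q c z e z has 2 parse trees

Two derivations of b q c b q c z e z:
  Q0 ⇒ b q c Q0 ⇒ b q c b q c Q0 e Q0 ⇒ b q c b q c z e Q0 ⇒ b q c b q c z e z
  Q0 ⇒ b q c Q0 e Q0 ⇒ b q c b q c Q0 e Q0 ⇒ b q c b q c z e Q0 ⇒ b q c b q c z e z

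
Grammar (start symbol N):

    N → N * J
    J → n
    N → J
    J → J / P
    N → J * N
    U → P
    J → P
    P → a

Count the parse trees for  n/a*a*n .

Parse trees for n/a*a*n:
  [N [N [N [J [J n] / [P a]]] * [J [P a]]] * [J n]]
  [N [N [J [J n] / [P a]] * [N [J [P a]]]] * [J n]]
  [N [J [J n] / [P a]] * [N [N [J [P a]]] * [J n]]]
  [N [J [J n] / [P a]] * [N [J [P a]] * [N [J n]]]]

4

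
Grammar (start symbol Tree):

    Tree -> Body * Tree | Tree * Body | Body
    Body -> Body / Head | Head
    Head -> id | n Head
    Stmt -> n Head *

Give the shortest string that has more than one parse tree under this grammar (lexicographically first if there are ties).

length 1: no string has ≥2 trees
length 2: no string has ≥2 trees
length 3: id * id has 2 parse trees

Two derivations of id * id:
  Tree ⇒ Body * Tree ⇒ Head * Tree ⇒ id * Tree ⇒ id * Body ⇒ id * Head ⇒ id * id
  Tree ⇒ Tree * Body ⇒ Body * Body ⇒ Head * Body ⇒ id * Body ⇒ id * Head ⇒ id * id

id * id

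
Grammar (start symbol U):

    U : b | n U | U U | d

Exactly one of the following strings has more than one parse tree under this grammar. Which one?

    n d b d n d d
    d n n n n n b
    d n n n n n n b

n d b d n d d: 56 trees
d n n n n n b: 1 tree
d n n n n n n b: 1 tree

n d b d n d d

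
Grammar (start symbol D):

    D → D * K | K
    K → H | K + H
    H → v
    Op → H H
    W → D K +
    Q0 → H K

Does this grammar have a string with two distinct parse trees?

Unambiguous

Only D, K, H are reachable from D; ignoring the rest: This is a standard precedence ladder (D over K over H), with each level left-recursive on its own operator ('*' at D, '+' at K). That structure is LR(1), hence unambiguous.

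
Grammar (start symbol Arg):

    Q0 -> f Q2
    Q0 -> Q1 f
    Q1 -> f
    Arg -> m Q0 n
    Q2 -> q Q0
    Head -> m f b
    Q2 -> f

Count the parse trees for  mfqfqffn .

Parse trees for mfqfqffn:
  [Arg m [Q0 f [Q2 q [Q0 f [Q2 q [Q0 f [Q2 f]]]]]] n]
  [Arg m [Q0 f [Q2 q [Q0 f [Q2 q [Q0 [Q1 f] f]]]]] n]

2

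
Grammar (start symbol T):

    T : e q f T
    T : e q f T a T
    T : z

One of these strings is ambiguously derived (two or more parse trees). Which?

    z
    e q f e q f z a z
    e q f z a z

z: 1 tree
e q f e q f z a z: 2 trees
e q f z a z: 1 tree

e q f e q f z a z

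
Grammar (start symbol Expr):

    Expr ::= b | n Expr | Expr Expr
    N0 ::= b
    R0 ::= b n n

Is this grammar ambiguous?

Ambiguous

Witness: b b b

Derivation 1: Expr ⇒ Expr Expr ⇒ b Expr ⇒ b Expr Expr ⇒ b b Expr ⇒ b b b
Derivation 2: Expr ⇒ Expr Expr ⇒ Expr Expr Expr ⇒ b Expr Expr ⇒ b b Expr ⇒ b b b

Two distinct leftmost derivations for the same string.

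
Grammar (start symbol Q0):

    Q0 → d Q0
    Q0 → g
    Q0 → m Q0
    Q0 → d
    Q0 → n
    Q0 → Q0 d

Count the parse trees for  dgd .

2

Parse trees for dgd:
  [Q0 d [Q0 [Q0 g] d]]
  [Q0 [Q0 d [Q0 g]] d]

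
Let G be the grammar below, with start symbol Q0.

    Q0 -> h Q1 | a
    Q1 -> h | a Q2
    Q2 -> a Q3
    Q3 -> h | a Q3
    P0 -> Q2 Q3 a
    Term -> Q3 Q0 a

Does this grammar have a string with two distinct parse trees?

Unambiguous

Only Q0, Q1, Q2, Q3 are reachable from Q0; ignoring the rest: Each reachable nonterminal has at most one production per leading terminal, and all productions are right-linear; the derivation is determined token-by-token.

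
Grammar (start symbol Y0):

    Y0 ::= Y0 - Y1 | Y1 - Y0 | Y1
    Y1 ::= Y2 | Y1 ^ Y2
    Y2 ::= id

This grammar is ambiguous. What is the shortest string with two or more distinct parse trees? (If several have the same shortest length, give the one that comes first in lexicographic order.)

length 1: no string has ≥2 trees
length 3: id - id has 2 parse trees

Two derivations of id - id:
  Y0 ⇒ Y0 - Y1 ⇒ Y1 - Y1 ⇒ Y2 - Y1 ⇒ id - Y1 ⇒ id - Y2 ⇒ id - id
  Y0 ⇒ Y1 - Y0 ⇒ Y2 - Y0 ⇒ id - Y0 ⇒ id - Y1 ⇒ id - Y2 ⇒ id - id

id - id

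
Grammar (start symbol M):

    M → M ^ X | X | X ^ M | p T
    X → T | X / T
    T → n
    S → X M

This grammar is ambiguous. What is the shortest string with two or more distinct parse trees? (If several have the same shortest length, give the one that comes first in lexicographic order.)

length 1: no string has ≥2 trees
length 2: no string has ≥2 trees
length 3: n ^ n has 2 parse trees

Two derivations of n ^ n:
  M ⇒ M ^ X ⇒ X ^ X ⇒ T ^ X ⇒ n ^ X ⇒ n ^ T ⇒ n ^ n
  M ⇒ X ^ M ⇒ T ^ M ⇒ n ^ M ⇒ n ^ X ⇒ n ^ T ⇒ n ^ n

n ^ n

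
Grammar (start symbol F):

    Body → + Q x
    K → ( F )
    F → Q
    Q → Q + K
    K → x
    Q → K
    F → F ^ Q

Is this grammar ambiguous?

Unambiguous

(Body is unreachable from F, so its rules don't affect L(F).) F → F ^ Q | Q  ;  Q → Q + K | K  — a left-associative chain with K at the bottom. Each string factors uniquely by precedence.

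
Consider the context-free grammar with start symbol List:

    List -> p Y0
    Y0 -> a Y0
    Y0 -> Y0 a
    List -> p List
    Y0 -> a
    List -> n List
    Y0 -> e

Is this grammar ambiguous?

Ambiguous

Witness: p a a

Derivation 1: List ⇒ p Y0 ⇒ p a Y0 ⇒ p a a
Derivation 2: List ⇒ p Y0 ⇒ p Y0 a ⇒ p a a

Two distinct leftmost derivations for the same string.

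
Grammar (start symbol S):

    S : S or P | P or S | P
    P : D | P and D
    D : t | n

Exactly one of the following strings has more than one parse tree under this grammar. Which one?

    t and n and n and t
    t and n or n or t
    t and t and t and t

t and n and n and t: 1 tree
t and n or n or t: 4 trees
t and t and t and t: 1 tree

t and n or n or t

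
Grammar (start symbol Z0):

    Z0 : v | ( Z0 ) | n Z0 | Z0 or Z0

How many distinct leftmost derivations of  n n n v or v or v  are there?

Parse trees for n n n v or v or v (showing first 6 of 14):
  [Z0 n [Z0 n [Z0 n [Z0 [Z0 v] or [Z0 [Z0 v] or [Z0 v]]]]]]
  [Z0 n [Z0 n [Z0 n [Z0 [Z0 [Z0 v] or [Z0 v]] or [Z0 v]]]]]
  [Z0 n [Z0 n [Z0 [Z0 n [Z0 v]] or [Z0 [Z0 v] or [Z0 v]]]]]
  [Z0 n [Z0 n [Z0 [Z0 n [Z0 [Z0 v] or [Z0 v]]] or [Z0 v]]]]
  [Z0 n [Z0 n [Z0 [Z0 [Z0 n [Z0 v]] or [Z0 v]] or [Z0 v]]]]
  [Z0 n [Z0 [Z0 n [Z0 n [Z0 v]]] or [Z0 [Z0 v] or [Z0 v]]]]

14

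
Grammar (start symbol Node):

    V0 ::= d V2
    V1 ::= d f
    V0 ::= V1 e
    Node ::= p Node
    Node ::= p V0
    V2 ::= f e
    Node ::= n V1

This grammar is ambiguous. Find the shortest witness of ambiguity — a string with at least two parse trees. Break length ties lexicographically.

length 3: no string has ≥2 trees
length 4: p d f e has 2 parse trees

Two derivations of p d f e:
  Node ⇒ p V0 ⇒ p d V2 ⇒ p d f e
  Node ⇒ p V0 ⇒ p V1 e ⇒ p d f e

p d f e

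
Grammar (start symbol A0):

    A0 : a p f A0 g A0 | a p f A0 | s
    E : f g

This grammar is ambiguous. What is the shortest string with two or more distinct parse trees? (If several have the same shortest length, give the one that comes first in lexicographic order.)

length 1: no string has ≥2 trees
length 4: no string has ≥2 trees
length 6: no string has ≥2 trees
length 7: no string has ≥2 trees
length 9: a p f a p f s g s has 2 parse trees

Two derivations of a p f a p f s g s:
  A0 ⇒ a p f A0 g A0 ⇒ a p f a p f A0 g A0 ⇒ a p f a p f s g A0 ⇒ a p f a p f s g s
  A0 ⇒ a p f A0 ⇒ a p f a p f A0 g A0 ⇒ a p f a p f s g A0 ⇒ a p f a p f s g s

a p f a p f s g s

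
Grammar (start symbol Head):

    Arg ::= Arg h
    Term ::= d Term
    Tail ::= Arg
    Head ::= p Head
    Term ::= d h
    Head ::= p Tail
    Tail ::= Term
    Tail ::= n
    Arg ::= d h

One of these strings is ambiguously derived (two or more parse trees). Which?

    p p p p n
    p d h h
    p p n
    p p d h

p p p p n: 1 tree
p d h h: 1 tree
p p n: 1 tree
p p d h: 2 trees

p p d h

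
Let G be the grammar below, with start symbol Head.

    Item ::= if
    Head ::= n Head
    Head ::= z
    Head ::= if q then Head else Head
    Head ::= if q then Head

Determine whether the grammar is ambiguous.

Ambiguous

Witness: if q then if q then z else z

Derivation 1: Head ⇒ if q then Head else Head ⇒ if q then if q then Head else Head ⇒ if q then if q then z else Head ⇒ if q then if q then z else z
Derivation 2: Head ⇒ if q then Head ⇒ if q then if q then Head else Head ⇒ if q then if q then z else Head ⇒ if q then if q then z else z

Two distinct leftmost derivations for the same string.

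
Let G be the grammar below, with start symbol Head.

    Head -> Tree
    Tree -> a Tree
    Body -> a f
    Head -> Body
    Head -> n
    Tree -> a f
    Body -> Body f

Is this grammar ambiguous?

Ambiguous

Witness: a f

Derivation 1: Head ⇒ Tree ⇒ a f
Derivation 2: Head ⇒ Body ⇒ a f

Two distinct leftmost derivations for the same string.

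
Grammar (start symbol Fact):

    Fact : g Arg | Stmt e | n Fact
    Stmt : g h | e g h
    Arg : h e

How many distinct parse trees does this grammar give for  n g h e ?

2

Parse trees for n g h e:
  [Fact n [Fact g [Arg h e]]]
  [Fact n [Fact [Stmt g h] e]]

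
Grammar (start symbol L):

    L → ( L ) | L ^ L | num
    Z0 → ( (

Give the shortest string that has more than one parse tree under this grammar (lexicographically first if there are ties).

num ^ num ^ num

length 1: no string has ≥2 trees
length 3: no string has ≥2 trees
length 5: num ^ num ^ num has 2 parse trees

Two derivations of num ^ num ^ num:
  L ⇒ L ^ L ⇒ L ^ L ^ L ⇒ num ^ L ^ L ⇒ num ^ num ^ L ⇒ num ^ num ^ num
  L ⇒ L ^ L ⇒ num ^ L ⇒ num ^ L ^ L ⇒ num ^ num ^ L ⇒ num ^ num ^ num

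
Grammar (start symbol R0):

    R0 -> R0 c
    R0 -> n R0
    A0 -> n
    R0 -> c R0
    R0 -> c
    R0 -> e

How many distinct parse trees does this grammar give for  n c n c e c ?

Parse trees for n c n c e c:
  [R0 [R0 n [R0 c [R0 n [R0 c [R0 e]]]]] c]
  [R0 n [R0 [R0 c [R0 n [R0 c [R0 e]]]] c]]
  [R0 n [R0 c [R0 [R0 n [R0 c [R0 e]]] c]]]
  [R0 n [R0 c [R0 n [R0 [R0 c [R0 e]] c]]]]
  [R0 n [R0 c [R0 n [R0 c [R0 [R0 e] c]]]]]

5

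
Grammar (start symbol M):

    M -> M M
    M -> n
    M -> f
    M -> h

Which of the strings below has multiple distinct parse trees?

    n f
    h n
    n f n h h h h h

n f n h h h h h

n f: 1 tree
h n: 1 tree
n f n h h h h h: 429 trees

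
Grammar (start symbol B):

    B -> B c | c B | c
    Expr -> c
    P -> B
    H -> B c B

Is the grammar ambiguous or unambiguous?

Witness: c c

Derivation 1: B ⇒ B c ⇒ c c
Derivation 2: B ⇒ c B ⇒ c c

Two distinct leftmost derivations for the same string.

Ambiguous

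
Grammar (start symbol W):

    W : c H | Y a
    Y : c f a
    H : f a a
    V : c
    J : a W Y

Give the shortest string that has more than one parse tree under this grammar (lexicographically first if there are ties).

length 4: c f a a has 2 parse trees

Two derivations of c f a a:
  W ⇒ c H ⇒ c f a a
  W ⇒ Y a ⇒ c f a a

c f a a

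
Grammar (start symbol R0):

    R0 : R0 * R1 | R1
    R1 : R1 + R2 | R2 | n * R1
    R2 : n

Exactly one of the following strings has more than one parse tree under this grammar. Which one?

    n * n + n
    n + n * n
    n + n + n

n * n + n

n * n + n: 3 trees
n + n * n: 1 tree
n + n + n: 1 tree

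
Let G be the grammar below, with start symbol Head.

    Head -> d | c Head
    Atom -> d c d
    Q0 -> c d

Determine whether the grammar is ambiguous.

Unambiguous

Only Head is reachable from Head; ignoring the rest: Each reachable nonterminal has at most one production per leading terminal, and all productions are right-linear; the derivation is determined token-by-token.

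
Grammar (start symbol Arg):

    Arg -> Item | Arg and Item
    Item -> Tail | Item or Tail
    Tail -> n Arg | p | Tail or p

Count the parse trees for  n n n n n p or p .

12

Parse trees for n n n n n p or p (showing first 6 of 12):
  [Arg [Item [Tail n [Arg [Item [Tail n [Arg [Item [Tail n [Arg [Item [Tail n [Arg [Item [Tail n [Arg [Item [Tail [Tail p] or p]]]]]]]]]]]]]]]]]]
  [Arg [Item [Tail n [Arg [Item [Tail n [Arg [Item [Tail n [Arg [Item [Tail n [Arg [Item [Tail n [Arg [Item [Item [Tail p]] or [Tail p]]]]]]]]]]]]]]]]]]
  [Arg [Item [Tail n [Arg [Item [Tail n [Arg [Item [Tail n [Arg [Item [Tail n [Arg [Item [Tail [Tail n [Arg [Item [Tail p]]]] or p]]]]]]]]]]]]]]]
  [Arg [Item [Tail n [Arg [Item [Tail n [Arg [Item [Tail n [Arg [Item [Tail n [Arg [Item [Item [Tail n [Arg [Item [Tail p]]]]] or [Tail p]]]]]]]]]]]]]]]
  [Arg [Item [Tail n [Arg [Item [Tail n [Arg [Item [Tail n [Arg [Item [Tail [Tail n [Arg [Item [Tail n [Arg [Item [Tail p]]]]]]] or p]]]]]]]]]]]]
  [Arg [Item [Tail n [Arg [Item [Tail n [Arg [Item [Tail n [Arg [Item [Item [Tail n [Arg [Item [Tail n [Arg [Item [Tail p]]]]]]]] or [Tail p]]]]]]]]]]]]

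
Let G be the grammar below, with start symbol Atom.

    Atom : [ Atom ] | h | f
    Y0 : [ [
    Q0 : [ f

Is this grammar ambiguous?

Unambiguous

(Y0, Q0 are unreachable from Atom, so their rules don't affect L(Atom).) L(Atom) is { openⁿ atom closeⁿ : n ≥ 0 }. The bracket depth fixes n, and the derivation is forced at every step.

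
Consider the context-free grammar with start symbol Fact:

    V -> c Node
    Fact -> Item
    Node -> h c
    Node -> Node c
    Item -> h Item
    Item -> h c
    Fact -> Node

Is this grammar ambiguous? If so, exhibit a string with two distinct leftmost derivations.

Witness: h c

Derivation 1: Fact ⇒ Item ⇒ h c
Derivation 2: Fact ⇒ Node ⇒ h c

Two distinct leftmost derivations for the same string.

Ambiguous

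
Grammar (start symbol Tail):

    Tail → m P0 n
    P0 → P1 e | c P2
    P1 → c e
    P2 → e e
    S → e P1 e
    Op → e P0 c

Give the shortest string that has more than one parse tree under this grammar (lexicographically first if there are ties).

length 5: m c e e n has 2 parse trees

Two derivations of m c e e n:
  Tail ⇒ m P0 n ⇒ m P1 e n ⇒ m c e e n
  Tail ⇒ m P0 n ⇒ m c P2 n ⇒ m c e e n

m c e e n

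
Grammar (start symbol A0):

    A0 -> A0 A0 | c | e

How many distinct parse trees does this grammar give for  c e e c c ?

14

Parse trees for c e e c c (showing first 6 of 14):
  [A0 [A0 c] [A0 [A0 e] [A0 [A0 e] [A0 [A0 c] [A0 c]]]]]
  [A0 [A0 c] [A0 [A0 e] [A0 [A0 [A0 e] [A0 c]] [A0 c]]]]
  [A0 [A0 c] [A0 [A0 [A0 e] [A0 e]] [A0 [A0 c] [A0 c]]]]
  [A0 [A0 c] [A0 [A0 [A0 e] [A0 [A0 e] [A0 c]]] [A0 c]]]
  [A0 [A0 c] [A0 [A0 [A0 [A0 e] [A0 e]] [A0 c]] [A0 c]]]
  [A0 [A0 [A0 c] [A0 e]] [A0 [A0 e] [A0 [A0 c] [A0 c]]]]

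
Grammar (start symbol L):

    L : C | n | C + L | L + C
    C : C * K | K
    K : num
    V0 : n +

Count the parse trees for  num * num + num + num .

Parse trees for num * num + num + num:
  [L [C [C [K num]] * [K num]] + [L [C [K num]] + [L [C [K num]]]]]
  [L [C [C [K num]] * [K num]] + [L [L [C [K num]]] + [C [K num]]]]
  [L [L [C [C [K num]] * [K num]] + [L [C [K num]]]] + [C [K num]]]
  [L [L [L [C [C [K num]] * [K num]]] + [C [K num]]] + [C [K num]]]

4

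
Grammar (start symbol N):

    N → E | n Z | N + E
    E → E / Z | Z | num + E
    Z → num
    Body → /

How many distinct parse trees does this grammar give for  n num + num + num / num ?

Parse trees for n num + num + num / num:
  [N [N n [Z num]] + [E [E num + [E [Z num]]] / [Z num]]]
  [N [N n [Z num]] + [E num + [E [E [Z num]] / [Z num]]]]
  [N [N [N n [Z num]] + [E [Z num]]] + [E [E [Z num]] / [Z num]]]

3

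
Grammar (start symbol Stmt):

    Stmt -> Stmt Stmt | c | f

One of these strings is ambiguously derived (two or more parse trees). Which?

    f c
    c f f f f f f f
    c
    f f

c f f f f f f f

f c: 1 tree
c f f f f f f f: 429 trees
c: 1 tree
f f: 1 tree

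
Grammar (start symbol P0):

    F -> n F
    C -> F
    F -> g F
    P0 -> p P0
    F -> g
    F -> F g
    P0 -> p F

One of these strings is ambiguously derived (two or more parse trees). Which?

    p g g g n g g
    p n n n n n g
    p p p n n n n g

p g g g n g g

p g g g n g g: 6 trees
p n n n n n g: 1 tree
p p p n n n n g: 1 tree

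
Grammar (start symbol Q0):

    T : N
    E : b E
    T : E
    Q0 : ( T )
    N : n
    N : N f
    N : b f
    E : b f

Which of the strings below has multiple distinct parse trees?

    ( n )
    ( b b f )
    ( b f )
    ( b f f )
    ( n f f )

( n ): 1 tree
( b b f ): 1 tree
( b f ): 2 trees
( b f f ): 1 tree
( n f f ): 1 tree

( b f )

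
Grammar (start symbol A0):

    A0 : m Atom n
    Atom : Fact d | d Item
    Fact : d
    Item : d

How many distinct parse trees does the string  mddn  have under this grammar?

2

Parse trees for mddn:
  [A0 m [Atom [Fact d] d] n]
  [A0 m [Atom d [Item d]] n]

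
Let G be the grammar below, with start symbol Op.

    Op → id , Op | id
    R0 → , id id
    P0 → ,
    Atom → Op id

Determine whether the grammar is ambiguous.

Unambiguous

Only Op is reachable from Op; ignoring the rest: The reachable grammar is A → atom sep A | atom. Each atom is followed by either the separator (recurse) or end-of-string (stop) — no choice point.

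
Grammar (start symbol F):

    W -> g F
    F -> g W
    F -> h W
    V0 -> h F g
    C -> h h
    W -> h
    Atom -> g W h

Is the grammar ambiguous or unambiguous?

Unambiguous

(V0, C, Atom are unreachable from F, so their rules don't affect L(F).) Restricted to the reachable nonterminals, every rule has the form A → t or A → t B, and no two rules for the same A share a first terminal. The grammar encodes a DFA — one run per string.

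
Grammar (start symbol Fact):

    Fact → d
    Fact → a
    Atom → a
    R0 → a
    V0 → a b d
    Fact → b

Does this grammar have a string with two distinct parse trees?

Unambiguous

(V0, Atom, R0 are unreachable from Fact, so their rules don't affect L(Fact).) The reachable rules are right-linear with at most one rule per (nonterminal, next-terminal) pair. Each input token forces the next rule, so parsing is deterministic.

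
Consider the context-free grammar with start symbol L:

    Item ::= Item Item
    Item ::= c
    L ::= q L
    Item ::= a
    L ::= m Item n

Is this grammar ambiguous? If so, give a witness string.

Witness: m a a a n

Derivation 1: L ⇒ m Item n ⇒ m Item Item n ⇒ m Item Item Item n ⇒ m a Item Item n ⇒ m a a Item n ⇒ m a a a n
Derivation 2: L ⇒ m Item n ⇒ m Item Item n ⇒ m a Item n ⇒ m a Item Item n ⇒ m a a Item n ⇒ m a a a n

Two distinct leftmost derivations for the same string.

Ambiguous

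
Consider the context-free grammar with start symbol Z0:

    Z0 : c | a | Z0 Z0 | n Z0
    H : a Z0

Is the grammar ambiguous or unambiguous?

Ambiguous

Witness: a a a

Derivation 1: Z0 ⇒ Z0 Z0 ⇒ a Z0 ⇒ a Z0 Z0 ⇒ a a Z0 ⇒ a a a
Derivation 2: Z0 ⇒ Z0 Z0 ⇒ Z0 Z0 Z0 ⇒ a Z0 Z0 ⇒ a a Z0 ⇒ a a a

Two distinct leftmost derivations for the same string.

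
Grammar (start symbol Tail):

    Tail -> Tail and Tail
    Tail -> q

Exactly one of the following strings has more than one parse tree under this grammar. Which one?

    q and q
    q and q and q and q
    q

q and q: 1 tree
q and q and q and q: 5 trees
q: 1 tree

q and q and q and q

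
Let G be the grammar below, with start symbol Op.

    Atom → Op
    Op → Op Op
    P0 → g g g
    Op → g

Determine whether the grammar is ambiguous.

Witness: g g g

Derivation 1: Op ⇒ Op Op ⇒ Op Op Op ⇒ g Op Op ⇒ g g Op ⇒ g g g
Derivation 2: Op ⇒ Op Op ⇒ g Op ⇒ g Op Op ⇒ g g Op ⇒ g g g

Two distinct leftmost derivations for the same string.

Ambiguous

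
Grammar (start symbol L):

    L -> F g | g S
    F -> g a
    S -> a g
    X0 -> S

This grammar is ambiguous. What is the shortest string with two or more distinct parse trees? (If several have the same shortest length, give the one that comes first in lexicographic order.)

length 3: g a g has 2 parse trees

Two derivations of g a g:
  L ⇒ F g ⇒ g a g
  L ⇒ g S ⇒ g a g

g a g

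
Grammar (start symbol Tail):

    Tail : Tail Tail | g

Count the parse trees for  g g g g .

Parse trees for g g g g:
  [Tail [Tail g] [Tail [Tail g] [Tail [Tail g] [Tail g]]]]
  [Tail [Tail g] [Tail [Tail [Tail g] [Tail g]] [Tail g]]]
  [Tail [Tail [Tail g] [Tail g]] [Tail [Tail g] [Tail g]]]
  [Tail [Tail [Tail g] [Tail [Tail g] [Tail g]]] [Tail g]]
  [Tail [Tail [Tail [Tail g] [Tail g]] [Tail g]] [Tail g]]

5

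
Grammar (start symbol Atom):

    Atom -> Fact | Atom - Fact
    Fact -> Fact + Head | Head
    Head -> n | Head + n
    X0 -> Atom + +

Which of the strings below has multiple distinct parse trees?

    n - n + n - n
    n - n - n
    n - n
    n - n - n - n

n - n + n - n: 2 trees
n - n - n: 1 tree
n - n: 1 tree
n - n - n - n: 1 tree

n - n + n - n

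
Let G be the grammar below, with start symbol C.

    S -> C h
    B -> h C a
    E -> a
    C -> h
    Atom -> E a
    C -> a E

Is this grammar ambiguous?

Unambiguous

Only C, E are reachable from C; ignoring the rest: The reachable rules are right-linear with at most one rule per (nonterminal, next-terminal) pair. Each input token forces the next rule, so parsing is deterministic.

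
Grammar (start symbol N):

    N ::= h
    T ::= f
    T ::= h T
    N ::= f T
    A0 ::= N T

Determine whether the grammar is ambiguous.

(A0 is unreachable from N, so its rules don't affect L(N).) Each reachable nonterminal has at most one production per leading terminal, and all productions are right-linear; the derivation is determined token-by-token.

Unambiguous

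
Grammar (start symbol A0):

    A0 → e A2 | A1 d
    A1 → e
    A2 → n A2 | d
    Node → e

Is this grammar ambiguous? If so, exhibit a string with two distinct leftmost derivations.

Witness: e d

Derivation 1: A0 ⇒ e A2 ⇒ e d
Derivation 2: A0 ⇒ A1 d ⇒ e d

Two distinct leftmost derivations for the same string.

Ambiguous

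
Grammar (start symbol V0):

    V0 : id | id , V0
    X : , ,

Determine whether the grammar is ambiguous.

Only V0 is reachable from V0; ignoring the rest: The reachable grammar is A → atom sep A | atom. Each atom is followed by either the separator (recurse) or end-of-string (stop) — no choice point.

Unambiguous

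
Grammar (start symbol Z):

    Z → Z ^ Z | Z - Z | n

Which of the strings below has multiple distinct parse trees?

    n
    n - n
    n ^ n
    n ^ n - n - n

n ^ n - n - n

n: 1 tree
n - n: 1 tree
n ^ n: 1 tree
n ^ n - n - n: 5 trees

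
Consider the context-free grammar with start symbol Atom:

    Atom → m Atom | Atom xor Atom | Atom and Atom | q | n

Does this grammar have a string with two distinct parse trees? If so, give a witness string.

Witness: m n and n

Derivation 1: Atom ⇒ m Atom ⇒ m Atom and Atom ⇒ m n and Atom ⇒ m n and n
Derivation 2: Atom ⇒ Atom and Atom ⇒ m Atom and Atom ⇒ m n and Atom ⇒ m n and n

Two distinct leftmost derivations for the same string.

Ambiguous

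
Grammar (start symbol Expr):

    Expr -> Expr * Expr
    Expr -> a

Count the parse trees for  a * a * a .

2

Parse trees for a * a * a:
  [Expr [Expr a] * [Expr [Expr a] * [Expr a]]]
  [Expr [Expr [Expr a] * [Expr a]] * [Expr a]]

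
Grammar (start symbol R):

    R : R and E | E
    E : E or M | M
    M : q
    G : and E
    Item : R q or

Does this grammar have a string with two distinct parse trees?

Unambiguous

Only R, E, M are reachable from R; ignoring the rest: This is a standard precedence ladder (R over E over M), with each level left-recursive on its own operator ('and' at R, 'or' at E). That structure is LR(1), hence unambiguous.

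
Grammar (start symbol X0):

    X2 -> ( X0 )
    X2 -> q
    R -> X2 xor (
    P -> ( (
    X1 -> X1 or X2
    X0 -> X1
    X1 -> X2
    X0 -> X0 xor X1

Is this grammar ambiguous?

(P, R are unreachable from X0, so their rules don't affect L(X0).) X0 → X0 xor X1 | X1  ;  X1 → X1 or X2 | X2  — a left-associative chain with X2 at the bottom. Each string factors uniquely by precedence.

Unambiguous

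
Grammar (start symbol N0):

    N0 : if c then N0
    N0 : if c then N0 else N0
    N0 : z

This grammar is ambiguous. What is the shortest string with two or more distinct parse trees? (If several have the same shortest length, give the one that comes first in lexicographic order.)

if c then if c then z else z

length 1: no string has ≥2 trees
length 4: no string has ≥2 trees
length 6: no string has ≥2 trees
length 7: no string has ≥2 trees
length 9: if c then if c then z else z has 2 parse trees

Two derivations of if c then if c then z else z:
  N0 ⇒ if c then N0 ⇒ if c then if c then N0 else N0 ⇒ if c then if c then z else N0 ⇒ if c then if c then z else z
  N0 ⇒ if c then N0 else N0 ⇒ if c then if c then N0 else N0 ⇒ if c then if c then z else N0 ⇒ if c then if c then z else z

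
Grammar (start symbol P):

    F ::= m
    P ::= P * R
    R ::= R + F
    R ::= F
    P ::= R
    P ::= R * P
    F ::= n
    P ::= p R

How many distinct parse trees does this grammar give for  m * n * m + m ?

Parse trees for m * n * m + m:
  [P [P [P [R [F m]]] * [R [F n]]] * [R [R [F m]] + [F m]]]
  [P [P [R [F m]] * [P [R [F n]]]] * [R [R [F m]] + [F m]]]
  [P [R [F m]] * [P [P [R [F n]]] * [R [R [F m]] + [F m]]]]
  [P [R [F m]] * [P [R [F n]] * [P [R [R [F m]] + [F m]]]]]

4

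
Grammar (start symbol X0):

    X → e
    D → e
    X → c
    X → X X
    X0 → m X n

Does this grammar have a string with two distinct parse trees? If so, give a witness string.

Witness: m c c c n

Derivation 1: X0 ⇒ m X n ⇒ m X X n ⇒ m c X n ⇒ m c X X n ⇒ m c c X n ⇒ m c c c n
Derivation 2: X0 ⇒ m X n ⇒ m X X n ⇒ m X X X n ⇒ m c X X n ⇒ m c c X n ⇒ m c c c n

Two distinct leftmost derivations for the same string.

Ambiguous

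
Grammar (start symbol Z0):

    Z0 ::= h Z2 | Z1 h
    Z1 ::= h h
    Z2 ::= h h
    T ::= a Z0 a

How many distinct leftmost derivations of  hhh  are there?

Parse trees for hhh:
  [Z0 h [Z2 h h]]
  [Z0 [Z1 h h] h]

2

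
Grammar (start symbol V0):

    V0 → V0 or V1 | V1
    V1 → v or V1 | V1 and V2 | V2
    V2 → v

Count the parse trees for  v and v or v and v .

Parse trees for v and v or v and v:
  [V0 [V0 [V1 [V1 [V2 v]] and [V2 v]]] or [V1 [V1 [V2 v]] and [V2 v]]]

1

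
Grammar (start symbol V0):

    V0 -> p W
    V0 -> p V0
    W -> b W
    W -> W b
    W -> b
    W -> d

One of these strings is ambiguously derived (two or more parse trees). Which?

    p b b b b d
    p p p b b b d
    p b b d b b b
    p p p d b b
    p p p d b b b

p b b b b d: 1 tree
p p p b b b d: 1 tree
p b b d b b b: 10 trees
p p p d b b: 1 tree
p p p d b b b: 1 tree

p b b d b b b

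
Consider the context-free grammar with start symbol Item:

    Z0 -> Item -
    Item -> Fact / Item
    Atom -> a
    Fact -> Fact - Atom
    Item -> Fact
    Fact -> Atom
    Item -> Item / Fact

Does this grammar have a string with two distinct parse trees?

Ambiguous

Witness: a / a

Derivation 1: Item ⇒ Fact / Item ⇒ Atom / Item ⇒ a / Item ⇒ a / Fact ⇒ a / Atom ⇒ a / a
Derivation 2: Item ⇒ Item / Fact ⇒ Fact / Fact ⇒ Atom / Fact ⇒ a / Fact ⇒ a / Atom ⇒ a / a

Two distinct leftmost derivations for the same string.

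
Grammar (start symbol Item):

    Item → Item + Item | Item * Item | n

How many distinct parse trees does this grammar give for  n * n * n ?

2

Parse trees for n * n * n:
  [Item [Item n] * [Item [Item n] * [Item n]]]
  [Item [Item [Item n] * [Item n]] * [Item n]]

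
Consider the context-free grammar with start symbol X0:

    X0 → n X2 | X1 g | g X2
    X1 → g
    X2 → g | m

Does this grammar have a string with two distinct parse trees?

Ambiguous

Witness: g g

Derivation 1: X0 ⇒ X1 g ⇒ g g
Derivation 2: X0 ⇒ g X2 ⇒ g g

Two distinct leftmost derivations for the same string.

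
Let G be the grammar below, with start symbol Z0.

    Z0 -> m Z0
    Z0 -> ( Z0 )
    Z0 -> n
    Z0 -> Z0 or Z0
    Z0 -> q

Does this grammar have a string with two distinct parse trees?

Ambiguous

Witness: m n or n

Derivation 1: Z0 ⇒ m Z0 ⇒ m Z0 or Z0 ⇒ m n or Z0 ⇒ m n or n
Derivation 2: Z0 ⇒ Z0 or Z0 ⇒ m Z0 or Z0 ⇒ m n or Z0 ⇒ m n or n

Two distinct leftmost derivations for the same string.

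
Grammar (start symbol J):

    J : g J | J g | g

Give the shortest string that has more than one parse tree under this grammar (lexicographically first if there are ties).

length 1: no string has ≥2 trees
length 2: g g has 2 parse trees

Two derivations of g g:
  J ⇒ g J ⇒ g g
  J ⇒ J g ⇒ g g

g g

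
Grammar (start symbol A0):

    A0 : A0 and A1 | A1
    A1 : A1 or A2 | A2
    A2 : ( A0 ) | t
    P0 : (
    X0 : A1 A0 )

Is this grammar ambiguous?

(P0, X0 are unreachable from A0, so their rules don't affect L(A0).) A0 → A0 and A1 | A1  ;  A1 → A1 or A2 | A2  — a left-associative chain with A2 at the bottom. Each string factors uniquely by precedence.

Unambiguous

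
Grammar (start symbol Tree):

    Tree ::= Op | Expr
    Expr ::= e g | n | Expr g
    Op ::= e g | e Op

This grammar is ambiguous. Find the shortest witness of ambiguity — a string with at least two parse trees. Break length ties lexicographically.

length 1: no string has ≥2 trees
length 2: e g has 2 parse trees

Two derivations of e g:
  Tree ⇒ Op ⇒ e g
  Tree ⇒ Expr ⇒ e g

e g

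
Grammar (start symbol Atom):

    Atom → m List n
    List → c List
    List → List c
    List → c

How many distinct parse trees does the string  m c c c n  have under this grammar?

4

Parse trees for m c c c n:
  [Atom m [List c [List c [List c]]] n]
  [Atom m [List c [List [List c] c]] n]
  [Atom m [List [List c [List c]] c] n]
  [Atom m [List [List [List c] c] c] n]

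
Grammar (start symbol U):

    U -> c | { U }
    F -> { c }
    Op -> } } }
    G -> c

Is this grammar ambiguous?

Only U is reachable from U; ignoring the rest: L(U) is { openⁿ atom closeⁿ : n ≥ 0 }. The bracket depth fixes n, and the derivation is forced at every step.

Unambiguous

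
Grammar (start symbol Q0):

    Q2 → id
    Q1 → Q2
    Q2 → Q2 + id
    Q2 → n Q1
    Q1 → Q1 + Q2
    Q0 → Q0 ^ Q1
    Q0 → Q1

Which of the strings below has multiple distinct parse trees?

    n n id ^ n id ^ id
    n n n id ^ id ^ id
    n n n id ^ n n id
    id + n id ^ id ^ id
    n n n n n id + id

n n n n n id + id

n n id ^ n id ^ id: 1 tree
n n n id ^ id ^ id: 1 tree
n n n id ^ n n id: 1 tree
id + n id ^ id ^ id: 1 tree
n n n n n id + id: 12 trees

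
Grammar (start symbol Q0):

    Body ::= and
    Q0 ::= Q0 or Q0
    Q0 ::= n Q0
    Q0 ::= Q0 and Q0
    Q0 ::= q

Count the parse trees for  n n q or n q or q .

Parse trees for n n q or n q or q (showing first 6 of 12):
  [Q0 [Q0 n [Q0 n [Q0 q]]] or [Q0 [Q0 n [Q0 q]] or [Q0 q]]]
  [Q0 [Q0 n [Q0 n [Q0 q]]] or [Q0 n [Q0 [Q0 q] or [Q0 q]]]]
  [Q0 [Q0 [Q0 n [Q0 n [Q0 q]]] or [Q0 n [Q0 q]]] or [Q0 q]]
  [Q0 [Q0 n [Q0 [Q0 n [Q0 q]] or [Q0 n [Q0 q]]]] or [Q0 q]]
  [Q0 [Q0 n [Q0 n [Q0 [Q0 q] or [Q0 n [Q0 q]]]]] or [Q0 q]]
  [Q0 n [Q0 [Q0 n [Q0 q]] or [Q0 [Q0 n [Q0 q]] or [Q0 q]]]]

12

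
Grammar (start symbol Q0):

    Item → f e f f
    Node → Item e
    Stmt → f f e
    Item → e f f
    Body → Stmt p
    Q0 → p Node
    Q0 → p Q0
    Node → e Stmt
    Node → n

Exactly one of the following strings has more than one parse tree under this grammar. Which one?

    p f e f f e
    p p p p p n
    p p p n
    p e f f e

p f e f f e: 1 tree
p p p p p n: 1 tree
p p p n: 1 tree
p e f f e: 2 trees

p e f f e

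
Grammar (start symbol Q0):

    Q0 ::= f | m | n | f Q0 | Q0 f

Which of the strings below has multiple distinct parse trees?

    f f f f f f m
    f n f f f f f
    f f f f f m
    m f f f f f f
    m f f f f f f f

f f f f f f m: 1 tree
f n f f f f f: 6 trees
f f f f f m: 1 tree
m f f f f f f: 1 tree
m f f f f f f f: 1 tree

f n f f f f f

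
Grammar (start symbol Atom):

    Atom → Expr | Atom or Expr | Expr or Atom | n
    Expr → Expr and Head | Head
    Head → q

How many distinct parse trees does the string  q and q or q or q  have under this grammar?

4

Parse trees for q and q or q or q:
  [Atom [Atom [Atom [Expr [Expr [Head q]] and [Head q]]] or [Expr [Head q]]] or [Expr [Head q]]]
  [Atom [Atom [Expr [Expr [Head q]] and [Head q]] or [Atom [Expr [Head q]]]] or [Expr [Head q]]]
  [Atom [Expr [Expr [Head q]] and [Head q]] or [Atom [Atom [Expr [Head q]]] or [Expr [Head q]]]]
  [Atom [Expr [Expr [Head q]] and [Head q]] or [Atom [Expr [Head q]] or [Atom [Expr [Head q]]]]]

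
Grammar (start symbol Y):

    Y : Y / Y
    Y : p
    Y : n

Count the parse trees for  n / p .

1

Parse trees for n / p:
  [Y [Y n] / [Y p]]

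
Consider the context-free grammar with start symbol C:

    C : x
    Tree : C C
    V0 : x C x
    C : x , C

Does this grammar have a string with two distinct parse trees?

Unambiguous

Only C is reachable from C; ignoring the rest: Right-recursive list with a separator: after each atom, whether the separator follows determines the rule. One parse per string.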